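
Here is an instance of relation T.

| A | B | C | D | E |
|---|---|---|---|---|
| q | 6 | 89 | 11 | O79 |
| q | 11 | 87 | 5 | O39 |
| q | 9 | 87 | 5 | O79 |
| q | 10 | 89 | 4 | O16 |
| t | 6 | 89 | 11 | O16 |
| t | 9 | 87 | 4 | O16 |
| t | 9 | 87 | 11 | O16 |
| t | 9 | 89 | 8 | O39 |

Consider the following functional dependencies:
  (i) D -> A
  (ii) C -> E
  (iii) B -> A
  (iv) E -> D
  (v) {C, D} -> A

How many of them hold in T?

0

(i) D -> A: D=11: 3 rows → A takes values {q, t} — violation; D=4: 2 rows → A takes values {q, t} — violation — fails.
(ii) C -> E: C=89: 4 rows → E takes values {O79, O16, O39} — violation; C=87: 4 rows → E takes values {O39, O79, O16} — violation — fails.
(iii) B -> A: B=6: 2 rows → A takes values {q, t} — violation; B=9: 4 rows → A takes values {q, t} — violation — fails.
(iv) E -> D: E=O79: 2 rows → D takes values {11, 5} — violation; E=O39: 2 rows → D takes values {5, 8} — violation; E=O16: 4 rows → D takes values {4, 11} — violation — fails.
(v) {C, D} -> A: (C=89, D=11): 2 rows → A takes values {q, t} — violation — fails.
None of the 5 dependencies hold.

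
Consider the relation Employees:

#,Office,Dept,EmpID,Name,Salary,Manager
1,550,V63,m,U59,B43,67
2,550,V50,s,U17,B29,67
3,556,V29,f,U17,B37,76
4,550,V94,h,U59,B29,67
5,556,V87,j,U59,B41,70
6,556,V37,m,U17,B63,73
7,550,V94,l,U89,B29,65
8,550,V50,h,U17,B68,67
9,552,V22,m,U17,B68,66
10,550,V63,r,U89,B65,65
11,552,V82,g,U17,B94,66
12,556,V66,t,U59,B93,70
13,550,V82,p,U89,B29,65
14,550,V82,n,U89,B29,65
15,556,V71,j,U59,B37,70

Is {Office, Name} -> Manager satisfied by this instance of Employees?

No

(Office=550, Name=U59): rows 1, 4 → Manager = 67, 67 ✓
(Office=550, Name=U17): rows 2, 8 → Manager = 67, 67 ✓
(Office=556, Name=U17): rows 3, 6 → Manager takes values {76, 73} — violation
(Office=556, Name=U59): rows 5, 12, 15 → Manager = 70, 70, 70 ✓
(Office=550, Name=U89): rows 7, 10, 13, 14 → Manager = 65, 65, 65, 65 ✓
(Office=552, Name=U17): rows 9, 11 → Manager = 66, 66 ✓
Two rows agree on {Office, Name} but differ on Manager, so {Office, Name} -> Manager does not hold.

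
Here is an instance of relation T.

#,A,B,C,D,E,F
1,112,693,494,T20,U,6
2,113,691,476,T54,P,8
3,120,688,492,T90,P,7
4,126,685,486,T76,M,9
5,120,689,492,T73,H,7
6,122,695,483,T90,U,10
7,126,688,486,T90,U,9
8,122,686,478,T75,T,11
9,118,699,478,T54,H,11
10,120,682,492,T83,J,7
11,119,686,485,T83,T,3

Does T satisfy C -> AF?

C=494: row 1 → {A,F} = (112, 6) ✓
C=476: row 2 → {A,F} = (113, 8) ✓
C=492: rows 3, 5, 10 → {A,F} = (120, 7), (120, 7), (120, 7) ✓
C=486: rows 4, 7 → {A,F} = (126, 9), (126, 9) ✓
C=483: row 6 → {A,F} = (122, 10) ✓
C=478: rows 8, 9 → {A,F} takes values {(122, 11), (118, 11)} — violation
C=485: row 11 → {A,F} = (119, 3) ✓
Two rows agree on C but differ on AF, so C -> AF does not hold.

No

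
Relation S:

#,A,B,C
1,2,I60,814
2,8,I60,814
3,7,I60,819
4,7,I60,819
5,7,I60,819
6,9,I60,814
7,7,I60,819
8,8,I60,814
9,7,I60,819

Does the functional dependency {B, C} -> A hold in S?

No

(B=I60, C=814): rows 1, 2, 6, 8 → A takes values {2, 8, 9} — violation
(B=I60, C=819): rows 3, 4, 5, 7, 9 → A = 7, 7, 7, 7, 7 ✓
Two rows agree on {B, C} but differ on A, so {B, C} -> A does not hold.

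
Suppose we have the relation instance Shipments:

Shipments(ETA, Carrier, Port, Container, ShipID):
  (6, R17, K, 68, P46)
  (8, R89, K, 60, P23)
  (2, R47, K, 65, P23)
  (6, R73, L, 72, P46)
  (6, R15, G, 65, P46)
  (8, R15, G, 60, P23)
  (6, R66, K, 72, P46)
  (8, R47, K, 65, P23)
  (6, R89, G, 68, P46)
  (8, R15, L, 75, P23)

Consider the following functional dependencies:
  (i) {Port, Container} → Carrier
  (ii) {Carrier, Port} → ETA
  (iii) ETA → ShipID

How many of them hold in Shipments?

(i) {Port, Container} → Carrier: every LHS value maps to a single RHS value — holds.
(ii) {Carrier, Port} → ETA: (Carrier=R47, Port=K): 2 rows → ETA takes values {2, 8} — violation; (Carrier=R15, Port=G): 2 rows → ETA takes values {6, 8} — violation — fails.
(iii) ETA → ShipID: every LHS value maps to a single RHS value — holds.
2 of the 3 dependencies hold.

2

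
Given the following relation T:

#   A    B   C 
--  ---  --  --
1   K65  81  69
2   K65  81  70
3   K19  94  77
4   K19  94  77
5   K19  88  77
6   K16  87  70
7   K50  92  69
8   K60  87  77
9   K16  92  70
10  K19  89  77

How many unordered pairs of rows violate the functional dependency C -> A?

7

C=69: violating pairs (1,7) — 1 pair.
C=70: violating pairs (2,6), (2,9) — 2 pairs.
C=77: violating pairs (3,8), (4,8), (5,8), (8,10) — 4 pairs.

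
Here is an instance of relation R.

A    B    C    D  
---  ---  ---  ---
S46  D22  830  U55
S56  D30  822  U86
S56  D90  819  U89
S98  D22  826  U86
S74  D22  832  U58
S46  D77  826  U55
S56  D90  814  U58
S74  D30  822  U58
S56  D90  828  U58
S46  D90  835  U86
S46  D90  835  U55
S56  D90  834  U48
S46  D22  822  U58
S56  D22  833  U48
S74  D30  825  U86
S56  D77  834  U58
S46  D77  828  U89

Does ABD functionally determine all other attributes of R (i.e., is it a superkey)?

No

Two distinct rows share (A=S56, B=D90, D=U58), so ABD does not determine every attribute — not a superkey.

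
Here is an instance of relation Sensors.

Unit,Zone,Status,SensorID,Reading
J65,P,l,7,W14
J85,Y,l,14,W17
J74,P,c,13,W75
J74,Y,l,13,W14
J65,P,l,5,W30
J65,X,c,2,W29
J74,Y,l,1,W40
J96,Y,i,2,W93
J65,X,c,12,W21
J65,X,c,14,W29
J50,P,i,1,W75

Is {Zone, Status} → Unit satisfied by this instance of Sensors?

No

(Zone=P, Status=l): 2 rows → Unit = J65, J65 ✓
(Zone=Y, Status=l): 3 rows → Unit takes values {J85, J74} — violation
(Zone=P, Status=c): 1 row → Unit = J74 ✓
(Zone=X, Status=c): 3 rows → Unit = J65, J65, J65 ✓
(Zone=Y, Status=i): 1 row → Unit = J96 ✓
(Zone=P, Status=i): 1 row → Unit = J50 ✓
Two rows agree on {Zone, Status} but differ on Unit, so {Zone, Status} → Unit does not hold.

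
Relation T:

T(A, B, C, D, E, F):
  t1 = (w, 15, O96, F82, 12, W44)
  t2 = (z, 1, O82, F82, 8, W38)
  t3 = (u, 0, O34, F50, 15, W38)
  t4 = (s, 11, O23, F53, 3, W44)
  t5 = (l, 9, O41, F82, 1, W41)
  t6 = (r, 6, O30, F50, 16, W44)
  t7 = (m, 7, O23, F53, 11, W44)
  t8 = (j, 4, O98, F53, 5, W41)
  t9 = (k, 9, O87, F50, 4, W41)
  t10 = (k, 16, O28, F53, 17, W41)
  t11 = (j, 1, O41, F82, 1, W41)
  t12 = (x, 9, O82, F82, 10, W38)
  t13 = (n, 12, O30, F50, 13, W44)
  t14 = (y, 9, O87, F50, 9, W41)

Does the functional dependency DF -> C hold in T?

No

(D=F82, F=W44): row 1 → C = O96 ✓
(D=F82, F=W38): rows 2, 12 → C = O82, O82 ✓
(D=F50, F=W38): row 3 → C = O34 ✓
(D=F53, F=W44): rows 4, 7 → C = O23, O23 ✓
(D=F82, F=W41): rows 5, 11 → C = O41, O41 ✓
(D=F50, F=W44): rows 6, 13 → C = O30, O30 ✓
(D=F53, F=W41): rows 8, 10 → C takes values {O98, O28} — violation
(D=F50, F=W41): rows 9, 14 → C = O87, O87 ✓
Two rows agree on DF but differ on C, so DF -> C does not hold.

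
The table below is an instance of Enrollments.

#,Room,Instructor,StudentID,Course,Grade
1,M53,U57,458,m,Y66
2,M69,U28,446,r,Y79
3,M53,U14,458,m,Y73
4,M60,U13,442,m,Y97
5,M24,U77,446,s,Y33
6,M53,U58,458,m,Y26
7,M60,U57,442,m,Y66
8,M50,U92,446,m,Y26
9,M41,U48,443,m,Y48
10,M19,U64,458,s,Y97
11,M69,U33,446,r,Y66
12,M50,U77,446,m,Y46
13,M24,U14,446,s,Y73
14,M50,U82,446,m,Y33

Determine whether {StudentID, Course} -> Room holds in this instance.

(StudentID=458, Course=m): rows 1, 3, 6 → Room = M53, M53, M53 ✓
(StudentID=446, Course=r): rows 2, 11 → Room = M69, M69 ✓
(StudentID=442, Course=m): rows 4, 7 → Room = M60, M60 ✓
(StudentID=446, Course=s): rows 5, 13 → Room = M24, M24 ✓
(StudentID=446, Course=m): rows 8, 12, 14 → Room = M50, M50, M50 ✓
(StudentID=443, Course=m): row 9 → Room = M41 ✓
(StudentID=458, Course=s): row 10 → Room = M19 ✓
Every {StudentID, Course} value is associated with a single Room value, so {StudentID, Course} -> Room holds.

Yes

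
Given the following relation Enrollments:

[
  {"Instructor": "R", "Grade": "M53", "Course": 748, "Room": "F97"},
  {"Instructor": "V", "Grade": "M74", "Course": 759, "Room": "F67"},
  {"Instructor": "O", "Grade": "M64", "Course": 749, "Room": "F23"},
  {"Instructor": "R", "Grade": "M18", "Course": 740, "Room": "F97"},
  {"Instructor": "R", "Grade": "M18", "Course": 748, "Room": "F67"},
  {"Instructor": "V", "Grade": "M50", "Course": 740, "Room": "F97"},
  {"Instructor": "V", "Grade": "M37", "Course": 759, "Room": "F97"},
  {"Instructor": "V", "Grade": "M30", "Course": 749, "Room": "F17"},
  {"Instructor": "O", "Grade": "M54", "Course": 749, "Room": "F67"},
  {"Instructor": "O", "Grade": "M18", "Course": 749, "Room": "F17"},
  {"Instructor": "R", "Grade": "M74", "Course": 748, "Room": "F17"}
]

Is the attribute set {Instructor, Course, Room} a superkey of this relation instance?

Yes

All 11 rows have distinct {Instructor, Course, Room} values, so {Instructor, Course, Room} → (all attributes) holds and {Instructor, Course, Room} is a superkey.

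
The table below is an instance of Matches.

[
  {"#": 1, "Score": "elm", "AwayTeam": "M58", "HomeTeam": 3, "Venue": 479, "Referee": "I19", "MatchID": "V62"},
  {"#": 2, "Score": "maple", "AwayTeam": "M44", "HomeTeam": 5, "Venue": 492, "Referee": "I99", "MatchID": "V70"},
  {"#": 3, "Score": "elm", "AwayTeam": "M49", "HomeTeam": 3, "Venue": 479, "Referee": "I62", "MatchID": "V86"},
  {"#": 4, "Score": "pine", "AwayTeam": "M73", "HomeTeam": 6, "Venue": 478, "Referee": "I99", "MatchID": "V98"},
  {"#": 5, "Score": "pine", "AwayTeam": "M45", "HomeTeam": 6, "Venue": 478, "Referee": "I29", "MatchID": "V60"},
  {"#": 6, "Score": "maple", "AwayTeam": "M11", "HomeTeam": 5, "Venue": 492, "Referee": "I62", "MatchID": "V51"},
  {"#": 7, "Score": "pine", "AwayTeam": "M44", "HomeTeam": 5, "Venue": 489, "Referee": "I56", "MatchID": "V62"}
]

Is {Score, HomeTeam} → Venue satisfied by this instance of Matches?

(Score=elm, HomeTeam=3): rows 1, 3 → Venue = 479, 479 ✓
(Score=maple, HomeTeam=5): rows 2, 6 → Venue = 492, 492 ✓
(Score=pine, HomeTeam=6): rows 4, 5 → Venue = 478, 478 ✓
(Score=pine, HomeTeam=5): row 7 → Venue = 489 ✓
Every {Score, HomeTeam} value is associated with a single Venue value, so {Score, HomeTeam} → Venue holds.

Yes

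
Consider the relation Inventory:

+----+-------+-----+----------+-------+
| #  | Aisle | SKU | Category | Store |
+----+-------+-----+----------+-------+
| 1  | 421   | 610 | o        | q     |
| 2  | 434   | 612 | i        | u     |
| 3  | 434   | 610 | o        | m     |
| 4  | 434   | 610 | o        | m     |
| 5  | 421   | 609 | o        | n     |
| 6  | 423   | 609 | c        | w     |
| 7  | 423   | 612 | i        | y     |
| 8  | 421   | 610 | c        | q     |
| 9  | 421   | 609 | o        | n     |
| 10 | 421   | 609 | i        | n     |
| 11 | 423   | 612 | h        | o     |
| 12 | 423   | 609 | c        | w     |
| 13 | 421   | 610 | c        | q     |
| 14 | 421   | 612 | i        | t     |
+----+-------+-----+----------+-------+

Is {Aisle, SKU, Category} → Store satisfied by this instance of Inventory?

Yes

(Aisle=421, SKU=610, Category=o): row 1 → Store = q ✓
(Aisle=434, SKU=612, Category=i): row 2 → Store = u ✓
(Aisle=434, SKU=610, Category=o): rows 3, 4 → Store = m, m ✓
(Aisle=421, SKU=609, Category=o): rows 5, 9 → Store = n, n ✓
(Aisle=423, SKU=609, Category=c): rows 6, 12 → Store = w, w ✓
(Aisle=423, SKU=612, Category=i): row 7 → Store = y ✓
(Aisle=421, SKU=610, Category=c): rows 8, 13 → Store = q, q ✓
(Aisle=421, SKU=609, Category=i): row 10 → Store = n ✓
(Aisle=423, SKU=612, Category=h): row 11 → Store = o ✓
(Aisle=421, SKU=612, Category=i): row 14 → Store = t ✓
Every {Aisle, SKU, Category} value is associated with a single Store value, so {Aisle, SKU, Category} → Store holds.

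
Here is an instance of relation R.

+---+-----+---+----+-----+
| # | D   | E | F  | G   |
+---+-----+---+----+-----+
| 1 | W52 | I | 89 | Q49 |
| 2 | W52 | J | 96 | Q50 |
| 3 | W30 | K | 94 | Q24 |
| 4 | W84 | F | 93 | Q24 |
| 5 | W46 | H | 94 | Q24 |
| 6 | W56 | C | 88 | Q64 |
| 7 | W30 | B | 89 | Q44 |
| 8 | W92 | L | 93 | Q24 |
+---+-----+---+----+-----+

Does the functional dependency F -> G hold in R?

F=89: rows 1, 7 → G takes values {Q49, Q44} — violation
F=96: row 2 → G = Q50 ✓
F=94: rows 3, 5 → G = Q24, Q24 ✓
F=93: rows 4, 8 → G = Q24, Q24 ✓
F=88: row 6 → G = Q64 ✓
Two rows agree on F but differ on G, so F -> G does not hold.

No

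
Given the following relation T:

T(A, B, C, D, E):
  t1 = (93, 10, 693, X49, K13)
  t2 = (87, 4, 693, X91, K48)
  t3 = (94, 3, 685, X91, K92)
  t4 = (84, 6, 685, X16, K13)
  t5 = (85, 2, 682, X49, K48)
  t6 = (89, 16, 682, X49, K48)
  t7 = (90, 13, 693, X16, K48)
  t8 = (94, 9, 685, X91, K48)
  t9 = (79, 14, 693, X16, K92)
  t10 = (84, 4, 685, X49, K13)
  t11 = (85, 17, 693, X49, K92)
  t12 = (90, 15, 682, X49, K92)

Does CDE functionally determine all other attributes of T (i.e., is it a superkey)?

Rows 5 and 6 have the same CDE value (C=682, D=X49, E=K48) but are distinct tuples, so CDE does not determine every attribute — not a superkey.

No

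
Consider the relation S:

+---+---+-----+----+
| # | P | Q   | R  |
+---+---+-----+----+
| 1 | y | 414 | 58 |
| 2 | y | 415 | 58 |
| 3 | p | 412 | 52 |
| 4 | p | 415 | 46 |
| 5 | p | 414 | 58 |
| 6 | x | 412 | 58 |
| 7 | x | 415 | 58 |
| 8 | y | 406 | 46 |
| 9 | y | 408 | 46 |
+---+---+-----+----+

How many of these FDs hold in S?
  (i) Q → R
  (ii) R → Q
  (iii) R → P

0

(i) Q → R: Q=415: rows 2, 4, 7 → R takes values {58, 46} — violation; Q=412: rows 3, 6 → R takes values {52, 58} — violation — fails.
(ii) R → Q: R=58: rows 1, 2, 5, 6, 7 → Q takes values {414, 415, 412} — violation; R=46: rows 4, 8, 9 → Q takes values {415, 406, 408} — violation — fails.
(iii) R → P: R=58: rows 1, 2, 5, 6, 7 → P takes values {y, p, x} — violation; R=46: rows 4, 8, 9 → P takes values {p, y} — violation — fails.
None of the 3 dependencies hold.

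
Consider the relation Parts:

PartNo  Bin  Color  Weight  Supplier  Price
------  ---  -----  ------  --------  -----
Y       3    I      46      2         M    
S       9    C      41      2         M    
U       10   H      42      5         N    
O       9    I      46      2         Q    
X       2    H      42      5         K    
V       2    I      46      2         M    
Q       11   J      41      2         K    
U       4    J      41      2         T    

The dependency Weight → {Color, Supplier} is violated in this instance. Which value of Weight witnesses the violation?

Weight=46: 3 rows → {Color,Supplier} = (I, 2), (I, 2), (I, 2) ✓
Weight=41: 3 rows → {Color,Supplier} takes values {(C, 2), (J, 2)} — violation
Weight=42: 2 rows → {Color,Supplier} = (H, 5), (H, 5) ✓
The only Weight value with inconsistent RHS is Weight=41.

41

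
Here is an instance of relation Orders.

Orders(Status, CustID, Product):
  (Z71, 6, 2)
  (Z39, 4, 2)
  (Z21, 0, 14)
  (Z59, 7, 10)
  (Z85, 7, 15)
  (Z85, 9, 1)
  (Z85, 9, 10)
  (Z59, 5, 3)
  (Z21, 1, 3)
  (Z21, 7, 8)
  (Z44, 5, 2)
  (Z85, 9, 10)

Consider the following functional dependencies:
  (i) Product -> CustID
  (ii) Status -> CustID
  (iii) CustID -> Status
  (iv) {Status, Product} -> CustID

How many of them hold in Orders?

(i) Product -> CustID: Product=2: 3 rows → CustID takes values {6, 4, 5} — violation; Product=10: 3 rows → CustID takes values {7, 9} — violation; Product=3: 2 rows → CustID takes values {5, 1} — violation — fails.
(ii) Status -> CustID: Status=Z21: 3 rows → CustID takes values {0, 1, 7} — violation; Status=Z59: 2 rows → CustID takes values {7, 5} — violation; Status=Z85: 4 rows → CustID takes values {7, 9} — violation — fails.
(iii) CustID -> Status: CustID=7: 3 rows → Status takes values {Z59, Z85, Z21} — violation; CustID=5: 2 rows → Status takes values {Z59, Z44} — violation — fails.
(iv) {Status, Product} -> CustID: every LHS value maps to a single RHS value — holds.
1 of the 4 dependencies holds.

1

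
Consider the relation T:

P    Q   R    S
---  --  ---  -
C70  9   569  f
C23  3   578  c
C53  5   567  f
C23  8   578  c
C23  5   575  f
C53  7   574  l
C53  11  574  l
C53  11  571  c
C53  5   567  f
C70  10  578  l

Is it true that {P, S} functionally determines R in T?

(P=C70, S=f): 1 row → R = 569 ✓
(P=C23, S=c): 2 rows → R = 578, 578 ✓
(P=C53, S=f): 2 rows → R = 567, 567 ✓
(P=C23, S=f): 1 row → R = 575 ✓
(P=C53, S=l): 2 rows → R = 574, 574 ✓
(P=C53, S=c): 1 row → R = 571 ✓
(P=C70, S=l): 1 row → R = 578 ✓
Every {P, S} value is associated with a single R value, so {P, S} → R holds.

Yes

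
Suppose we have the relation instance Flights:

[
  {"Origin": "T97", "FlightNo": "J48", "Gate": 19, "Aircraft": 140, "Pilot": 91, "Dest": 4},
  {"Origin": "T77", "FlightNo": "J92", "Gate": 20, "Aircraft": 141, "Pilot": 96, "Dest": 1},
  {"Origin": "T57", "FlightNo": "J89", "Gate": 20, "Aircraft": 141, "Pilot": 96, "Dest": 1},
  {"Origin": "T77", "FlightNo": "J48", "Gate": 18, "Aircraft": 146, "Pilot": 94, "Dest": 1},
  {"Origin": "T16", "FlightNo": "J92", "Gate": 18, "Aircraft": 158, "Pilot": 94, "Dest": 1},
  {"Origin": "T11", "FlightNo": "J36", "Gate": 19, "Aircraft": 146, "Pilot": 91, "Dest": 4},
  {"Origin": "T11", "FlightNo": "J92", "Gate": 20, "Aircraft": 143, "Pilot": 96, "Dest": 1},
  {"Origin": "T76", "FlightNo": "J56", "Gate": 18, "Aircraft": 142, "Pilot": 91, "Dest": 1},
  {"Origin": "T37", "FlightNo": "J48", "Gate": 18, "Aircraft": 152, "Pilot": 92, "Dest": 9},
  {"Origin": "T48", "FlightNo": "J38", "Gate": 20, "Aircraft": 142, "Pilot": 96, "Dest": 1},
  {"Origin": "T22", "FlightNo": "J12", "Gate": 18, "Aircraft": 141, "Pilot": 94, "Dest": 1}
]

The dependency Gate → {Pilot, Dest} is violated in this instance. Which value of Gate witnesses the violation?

18

Gate=19: 2 rows → {Pilot,Dest} = (91, 4), (91, 4) ✓
Gate=20: 4 rows → {Pilot,Dest} = (96, 1), (96, 1), (96, 1), (96, 1) ✓
Gate=18: 5 rows → {Pilot,Dest} takes values {(94, 1), (91, 1), (92, 9)} — violation
The only Gate value with inconsistent RHS is Gate=18.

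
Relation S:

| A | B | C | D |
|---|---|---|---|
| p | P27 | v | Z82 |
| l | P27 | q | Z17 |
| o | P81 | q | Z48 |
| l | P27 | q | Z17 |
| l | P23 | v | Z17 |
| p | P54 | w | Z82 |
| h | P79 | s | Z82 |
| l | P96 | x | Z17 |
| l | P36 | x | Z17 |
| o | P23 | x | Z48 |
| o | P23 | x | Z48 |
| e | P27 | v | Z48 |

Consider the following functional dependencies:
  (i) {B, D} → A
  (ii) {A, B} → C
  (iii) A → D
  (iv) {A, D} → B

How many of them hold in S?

3

(i) {B, D} → A: every LHS value maps to a single RHS value — holds.
(ii) {A, B} → C: every LHS value maps to a single RHS value — holds.
(iii) A → D: every LHS value maps to a single RHS value — holds.
(iv) {A, D} → B: (A=p, D=Z82): 2 rows → B takes values {P27, P54} — violation; (A=l, D=Z17): 5 rows → B takes values {P27, P23, P96, P36} — violation; (A=o, D=Z48): 3 rows → B takes values {P81, P23} — violation — fails.
3 of the 4 dependencies hold.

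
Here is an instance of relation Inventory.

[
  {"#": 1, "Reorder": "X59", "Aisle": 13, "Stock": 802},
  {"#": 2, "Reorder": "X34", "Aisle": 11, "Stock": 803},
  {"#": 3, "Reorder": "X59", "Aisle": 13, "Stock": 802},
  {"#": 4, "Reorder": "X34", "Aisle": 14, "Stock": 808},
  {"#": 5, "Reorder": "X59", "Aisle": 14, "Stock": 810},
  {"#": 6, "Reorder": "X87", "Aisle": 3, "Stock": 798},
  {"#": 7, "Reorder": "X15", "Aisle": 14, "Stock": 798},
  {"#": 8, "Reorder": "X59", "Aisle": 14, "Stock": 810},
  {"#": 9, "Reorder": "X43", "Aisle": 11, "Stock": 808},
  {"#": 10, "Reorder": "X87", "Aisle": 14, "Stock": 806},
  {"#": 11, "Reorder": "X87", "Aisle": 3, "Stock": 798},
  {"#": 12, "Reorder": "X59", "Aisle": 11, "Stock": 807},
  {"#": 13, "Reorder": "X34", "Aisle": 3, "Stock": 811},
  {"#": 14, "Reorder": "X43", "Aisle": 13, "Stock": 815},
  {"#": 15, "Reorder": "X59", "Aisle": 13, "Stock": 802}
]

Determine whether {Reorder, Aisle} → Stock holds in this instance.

(Reorder=X59, Aisle=13): rows 1, 3, 15 → Stock = 802, 802, 802 ✓
(Reorder=X34, Aisle=11): row 2 → Stock = 803 ✓
(Reorder=X34, Aisle=14): row 4 → Stock = 808 ✓
(Reorder=X59, Aisle=14): rows 5, 8 → Stock = 810, 810 ✓
(Reorder=X87, Aisle=3): rows 6, 11 → Stock = 798, 798 ✓
(Reorder=X15, Aisle=14): row 7 → Stock = 798 ✓
(Reorder=X43, Aisle=11): row 9 → Stock = 808 ✓
(Reorder=X87, Aisle=14): row 10 → Stock = 806 ✓
(Reorder=X59, Aisle=11): row 12 → Stock = 807 ✓
(Reorder=X34, Aisle=3): row 13 → Stock = 811 ✓
(Reorder=X43, Aisle=13): row 14 → Stock = 815 ✓
Every {Reorder, Aisle} value is associated with a single Stock value, so {Reorder, Aisle} → Stock holds.

Yes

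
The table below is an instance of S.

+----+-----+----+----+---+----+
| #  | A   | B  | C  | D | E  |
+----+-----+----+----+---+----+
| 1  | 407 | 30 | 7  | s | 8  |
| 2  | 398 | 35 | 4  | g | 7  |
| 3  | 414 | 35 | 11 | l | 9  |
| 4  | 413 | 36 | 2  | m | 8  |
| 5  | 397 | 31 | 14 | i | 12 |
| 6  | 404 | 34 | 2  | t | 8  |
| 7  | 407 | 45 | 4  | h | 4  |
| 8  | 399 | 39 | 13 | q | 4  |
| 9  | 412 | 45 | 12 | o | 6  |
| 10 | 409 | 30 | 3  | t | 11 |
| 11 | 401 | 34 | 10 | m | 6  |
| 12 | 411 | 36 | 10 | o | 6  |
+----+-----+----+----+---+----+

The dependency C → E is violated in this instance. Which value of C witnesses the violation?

C=7: row 1 → E = 8 ✓
C=4: rows 2, 7 → E takes values {7, 4} — violation
C=11: row 3 → E = 9 ✓
C=2: rows 4, 6 → E = 8, 8 ✓
C=14: row 5 → E = 12 ✓
C=13: row 8 → E = 4 ✓
C=12: row 9 → E = 6 ✓
C=3: row 10 → E = 11 ✓
C=10: rows 11, 12 → E = 6, 6 ✓
The only C value with inconsistent E is C=4.

4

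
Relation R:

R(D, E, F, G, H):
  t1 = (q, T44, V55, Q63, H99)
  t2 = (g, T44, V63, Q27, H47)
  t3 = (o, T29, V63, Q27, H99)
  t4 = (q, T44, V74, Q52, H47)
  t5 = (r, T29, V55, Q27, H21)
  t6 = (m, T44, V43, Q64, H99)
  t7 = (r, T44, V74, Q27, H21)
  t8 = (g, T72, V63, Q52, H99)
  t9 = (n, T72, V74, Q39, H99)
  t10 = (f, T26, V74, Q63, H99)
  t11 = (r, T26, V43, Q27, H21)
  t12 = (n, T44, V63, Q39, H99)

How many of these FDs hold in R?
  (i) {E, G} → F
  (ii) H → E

0

(i) {E, G} → F: (E=T44, G=Q27): rows 2, 7 → F takes values {V63, V74} — violation; (E=T29, G=Q27): rows 3, 5 → F takes values {V63, V55} — violation — fails.
(ii) H → E: H=H99: rows 1, 3, 6, 8, 9, 10, 12 → E takes values {T44, T29, T72, T26} — violation; H=H21: rows 5, 7, 11 → E takes values {T29, T44, T26} — violation — fails.
None of the 2 dependencies hold.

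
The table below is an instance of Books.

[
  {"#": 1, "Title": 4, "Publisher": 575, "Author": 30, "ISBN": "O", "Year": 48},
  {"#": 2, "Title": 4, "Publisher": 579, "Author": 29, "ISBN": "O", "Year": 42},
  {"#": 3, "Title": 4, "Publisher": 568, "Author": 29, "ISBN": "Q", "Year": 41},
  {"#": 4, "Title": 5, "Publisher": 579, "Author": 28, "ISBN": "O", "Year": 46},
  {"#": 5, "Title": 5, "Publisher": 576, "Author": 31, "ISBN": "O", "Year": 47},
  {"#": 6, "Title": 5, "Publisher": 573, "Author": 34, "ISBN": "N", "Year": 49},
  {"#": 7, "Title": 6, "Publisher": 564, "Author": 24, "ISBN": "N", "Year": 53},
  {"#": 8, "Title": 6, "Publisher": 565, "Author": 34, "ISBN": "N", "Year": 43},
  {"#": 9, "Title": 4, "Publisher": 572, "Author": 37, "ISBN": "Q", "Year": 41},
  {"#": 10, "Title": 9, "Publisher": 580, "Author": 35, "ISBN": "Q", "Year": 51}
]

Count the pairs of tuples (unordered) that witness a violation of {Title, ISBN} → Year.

(Title=4, ISBN=O): violating pairs (1,2) — 1 pair.
(Title=4, ISBN=Q): all 2 rows agree on Year — 0 pairs.
(Title=5, ISBN=O): violating pairs (4,5) — 1 pair.
(Title=6, ISBN=N): violating pairs (7,8) — 1 pair.

3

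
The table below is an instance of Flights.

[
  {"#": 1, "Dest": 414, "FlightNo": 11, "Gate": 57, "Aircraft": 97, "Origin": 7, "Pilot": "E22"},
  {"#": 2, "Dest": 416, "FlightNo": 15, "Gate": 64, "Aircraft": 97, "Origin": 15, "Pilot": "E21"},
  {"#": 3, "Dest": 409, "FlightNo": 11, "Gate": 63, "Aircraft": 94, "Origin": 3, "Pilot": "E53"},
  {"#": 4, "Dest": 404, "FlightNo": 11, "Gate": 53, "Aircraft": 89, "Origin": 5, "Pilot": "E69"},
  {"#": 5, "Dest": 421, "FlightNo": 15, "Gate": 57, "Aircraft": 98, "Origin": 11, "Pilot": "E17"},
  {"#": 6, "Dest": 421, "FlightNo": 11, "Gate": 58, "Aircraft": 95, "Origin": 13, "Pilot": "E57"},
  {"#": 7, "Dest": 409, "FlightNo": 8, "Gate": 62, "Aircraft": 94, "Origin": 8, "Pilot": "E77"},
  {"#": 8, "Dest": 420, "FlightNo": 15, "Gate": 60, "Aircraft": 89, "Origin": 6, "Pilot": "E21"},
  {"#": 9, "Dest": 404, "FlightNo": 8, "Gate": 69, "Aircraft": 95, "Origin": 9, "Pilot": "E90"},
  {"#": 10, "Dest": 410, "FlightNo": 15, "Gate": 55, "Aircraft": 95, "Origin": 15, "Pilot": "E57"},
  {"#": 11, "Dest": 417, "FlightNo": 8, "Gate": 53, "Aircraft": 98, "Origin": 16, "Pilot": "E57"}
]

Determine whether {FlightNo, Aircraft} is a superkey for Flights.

All 11 rows have distinct {FlightNo, Aircraft} values, so {FlightNo, Aircraft} → (all attributes) holds and {FlightNo, Aircraft} is a superkey.

Yes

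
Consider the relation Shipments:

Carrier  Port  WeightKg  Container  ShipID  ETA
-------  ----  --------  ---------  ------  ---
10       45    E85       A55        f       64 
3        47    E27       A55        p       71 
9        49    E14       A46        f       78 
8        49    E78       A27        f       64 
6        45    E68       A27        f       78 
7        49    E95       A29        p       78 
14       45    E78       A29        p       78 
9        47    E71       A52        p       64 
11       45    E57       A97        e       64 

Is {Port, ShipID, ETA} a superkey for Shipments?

All 9 rows have distinct {Port, ShipID, ETA} values, so {Port, ShipID, ETA} → (all attributes) holds and {Port, ShipID, ETA} is a superkey.

Yes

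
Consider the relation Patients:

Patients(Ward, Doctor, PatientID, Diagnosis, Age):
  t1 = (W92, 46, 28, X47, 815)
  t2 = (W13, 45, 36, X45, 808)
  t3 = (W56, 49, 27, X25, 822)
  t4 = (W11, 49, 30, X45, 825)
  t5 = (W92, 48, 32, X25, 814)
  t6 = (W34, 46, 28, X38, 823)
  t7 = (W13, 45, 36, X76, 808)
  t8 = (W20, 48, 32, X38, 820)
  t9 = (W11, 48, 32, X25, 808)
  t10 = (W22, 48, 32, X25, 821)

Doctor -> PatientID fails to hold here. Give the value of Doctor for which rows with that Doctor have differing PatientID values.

49

Doctor=46: rows 1, 6 → PatientID = 28, 28 ✓
Doctor=45: rows 2, 7 → PatientID = 36, 36 ✓
Doctor=49: rows 3, 4 → PatientID takes values {27, 30} — violation
Doctor=48: rows 5, 8, 9, 10 → PatientID = 32, 32, 32, 32 ✓
The only Doctor value with inconsistent PatientID is Doctor=49.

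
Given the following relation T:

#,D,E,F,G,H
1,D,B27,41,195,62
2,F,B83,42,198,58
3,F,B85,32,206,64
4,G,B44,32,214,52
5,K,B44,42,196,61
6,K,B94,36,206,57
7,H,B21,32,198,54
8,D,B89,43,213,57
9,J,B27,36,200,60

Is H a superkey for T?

Rows 6 and 8 have the same H value H=57 but are distinct tuples, so H does not determine every attribute — not a superkey.

No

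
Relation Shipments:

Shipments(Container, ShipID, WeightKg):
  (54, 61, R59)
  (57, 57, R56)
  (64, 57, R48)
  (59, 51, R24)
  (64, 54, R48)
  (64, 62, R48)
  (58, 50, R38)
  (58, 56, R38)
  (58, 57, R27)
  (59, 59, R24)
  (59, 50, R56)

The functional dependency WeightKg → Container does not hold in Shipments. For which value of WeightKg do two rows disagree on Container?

WeightKg=R59: 1 row → Container = 54 ✓
WeightKg=R56: 2 rows → Container takes values {57, 59} — violation
WeightKg=R48: 3 rows → Container = 64, 64, 64 ✓
WeightKg=R24: 2 rows → Container = 59, 59 ✓
WeightKg=R38: 2 rows → Container = 58, 58 ✓
WeightKg=R27: 1 row → Container = 58 ✓
The only WeightKg value with inconsistent Container is WeightKg=R56.

R56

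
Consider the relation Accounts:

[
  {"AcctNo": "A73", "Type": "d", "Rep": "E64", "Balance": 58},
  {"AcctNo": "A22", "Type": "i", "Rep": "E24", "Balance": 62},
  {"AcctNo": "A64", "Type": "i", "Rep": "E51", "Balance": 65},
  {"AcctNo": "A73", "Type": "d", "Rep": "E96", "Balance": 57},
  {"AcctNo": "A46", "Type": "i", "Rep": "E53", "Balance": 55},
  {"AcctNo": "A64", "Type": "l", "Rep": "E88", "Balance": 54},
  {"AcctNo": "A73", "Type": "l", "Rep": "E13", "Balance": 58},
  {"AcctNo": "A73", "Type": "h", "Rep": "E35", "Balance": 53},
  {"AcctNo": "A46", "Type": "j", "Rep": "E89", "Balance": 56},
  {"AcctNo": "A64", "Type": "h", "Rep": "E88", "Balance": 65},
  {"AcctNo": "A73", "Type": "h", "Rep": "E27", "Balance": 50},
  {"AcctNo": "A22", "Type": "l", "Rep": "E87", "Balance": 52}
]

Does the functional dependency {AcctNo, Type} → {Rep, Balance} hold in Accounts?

(AcctNo=A73, Type=d): 2 rows → {Rep,Balance} takes values {(E64, 58), (E96, 57)} — violation
(AcctNo=A22, Type=i): 1 row → {Rep,Balance} = (E24, 62) ✓
(AcctNo=A64, Type=i): 1 row → {Rep,Balance} = (E51, 65) ✓
(AcctNo=A46, Type=i): 1 row → {Rep,Balance} = (E53, 55) ✓
(AcctNo=A64, Type=l): 1 row → {Rep,Balance} = (E88, 54) ✓
(AcctNo=A73, Type=l): 1 row → {Rep,Balance} = (E13, 58) ✓
(AcctNo=A73, Type=h): 2 rows → {Rep,Balance} takes values {(E35, 53), (E27, 50)} — violation
(AcctNo=A46, Type=j): 1 row → {Rep,Balance} = (E89, 56) ✓
(AcctNo=A64, Type=h): 1 row → {Rep,Balance} = (E88, 65) ✓
(AcctNo=A22, Type=l): 1 row → {Rep,Balance} = (E87, 52) ✓
Two rows agree on {AcctNo, Type} but differ on {Rep, Balance}, so {AcctNo, Type} → {Rep, Balance} does not hold.

No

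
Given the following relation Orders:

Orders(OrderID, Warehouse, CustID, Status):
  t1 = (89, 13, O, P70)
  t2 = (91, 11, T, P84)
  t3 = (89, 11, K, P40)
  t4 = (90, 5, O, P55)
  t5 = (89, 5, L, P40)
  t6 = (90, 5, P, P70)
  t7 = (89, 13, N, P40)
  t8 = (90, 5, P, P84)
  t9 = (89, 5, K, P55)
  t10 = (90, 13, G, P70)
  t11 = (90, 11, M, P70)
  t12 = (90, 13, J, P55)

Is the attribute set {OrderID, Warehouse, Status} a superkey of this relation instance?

All 12 rows have distinct {OrderID, Warehouse, Status} values, so {OrderID, Warehouse, Status} → (all attributes) holds and {OrderID, Warehouse, Status} is a superkey.

Yes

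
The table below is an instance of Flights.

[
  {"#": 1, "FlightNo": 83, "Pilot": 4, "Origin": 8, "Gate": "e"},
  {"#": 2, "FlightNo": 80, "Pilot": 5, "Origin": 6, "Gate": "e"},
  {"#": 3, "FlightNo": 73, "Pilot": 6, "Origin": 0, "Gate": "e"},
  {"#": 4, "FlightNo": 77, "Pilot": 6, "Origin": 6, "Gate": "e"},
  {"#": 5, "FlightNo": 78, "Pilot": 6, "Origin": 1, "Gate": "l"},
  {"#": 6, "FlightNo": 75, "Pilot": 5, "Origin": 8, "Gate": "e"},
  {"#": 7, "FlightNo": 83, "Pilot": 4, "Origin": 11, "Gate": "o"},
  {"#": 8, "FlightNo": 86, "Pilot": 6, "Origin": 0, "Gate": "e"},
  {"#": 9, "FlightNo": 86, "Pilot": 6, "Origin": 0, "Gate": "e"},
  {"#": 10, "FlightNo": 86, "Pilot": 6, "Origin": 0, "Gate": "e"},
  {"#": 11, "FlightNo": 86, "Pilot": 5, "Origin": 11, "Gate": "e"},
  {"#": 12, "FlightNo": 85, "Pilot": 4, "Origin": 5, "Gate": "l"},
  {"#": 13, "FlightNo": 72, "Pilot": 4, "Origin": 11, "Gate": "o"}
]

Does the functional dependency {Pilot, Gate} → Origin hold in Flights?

(Pilot=4, Gate=e): row 1 → Origin = 8 ✓
(Pilot=5, Gate=e): rows 2, 6, 11 → Origin takes values {6, 8, 11} — violation
(Pilot=6, Gate=e): rows 3, 4, 8, 9, 10 → Origin takes values {0, 6} — violation
(Pilot=6, Gate=l): row 5 → Origin = 1 ✓
(Pilot=4, Gate=o): rows 7, 13 → Origin = 11, 11 ✓
(Pilot=4, Gate=l): row 12 → Origin = 5 ✓
Two rows agree on {Pilot, Gate} but differ on Origin, so {Pilot, Gate} → Origin does not hold.

No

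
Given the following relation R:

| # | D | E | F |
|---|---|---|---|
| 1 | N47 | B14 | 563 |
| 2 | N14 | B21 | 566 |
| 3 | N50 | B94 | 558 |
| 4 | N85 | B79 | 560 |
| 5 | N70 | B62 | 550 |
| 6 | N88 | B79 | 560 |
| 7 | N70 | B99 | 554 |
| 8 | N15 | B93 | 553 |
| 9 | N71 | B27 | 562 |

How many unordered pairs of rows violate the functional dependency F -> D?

1

F=560: violating pairs (4,6) — 1 pair.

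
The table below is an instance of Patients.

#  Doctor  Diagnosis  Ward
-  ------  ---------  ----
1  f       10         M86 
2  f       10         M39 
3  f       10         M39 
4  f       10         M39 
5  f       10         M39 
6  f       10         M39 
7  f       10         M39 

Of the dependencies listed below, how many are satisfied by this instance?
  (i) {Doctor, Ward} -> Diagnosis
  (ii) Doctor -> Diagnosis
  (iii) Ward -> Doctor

3

(i) {Doctor, Ward} -> Diagnosis: every LHS value maps to a single RHS value — holds.
(ii) Doctor -> Diagnosis: every LHS value maps to a single RHS value — holds.
(iii) Ward -> Doctor: every LHS value maps to a single RHS value — holds.
3 of the 3 dependencies hold.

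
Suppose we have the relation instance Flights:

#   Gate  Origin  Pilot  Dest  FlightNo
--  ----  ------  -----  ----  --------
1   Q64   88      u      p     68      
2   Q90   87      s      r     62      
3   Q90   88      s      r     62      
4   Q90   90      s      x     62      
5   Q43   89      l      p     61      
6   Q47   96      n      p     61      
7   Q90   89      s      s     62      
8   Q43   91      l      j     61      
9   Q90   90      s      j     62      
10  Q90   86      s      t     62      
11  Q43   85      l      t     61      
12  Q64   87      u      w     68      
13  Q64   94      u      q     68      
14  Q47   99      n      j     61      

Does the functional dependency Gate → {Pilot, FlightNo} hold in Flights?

Yes

Gate=Q64: rows 1, 12, 13 → {Pilot,FlightNo} = (u, 68), (u, 68), (u, 68) ✓
Gate=Q90: rows 2, 3, 4, 7, 9, 10 → {Pilot,FlightNo} = (s, 62), (s, 62), (s, 62), (s, 62), (s, 62), (s, 62) ✓
Gate=Q43: rows 5, 8, 11 → {Pilot,FlightNo} = (l, 61), (l, 61), (l, 61) ✓
Gate=Q47: rows 6, 14 → {Pilot,FlightNo} = (n, 61), (n, 61) ✓
Every Gate value is associated with a single {Pilot, FlightNo} value, so Gate → {Pilot, FlightNo} holds.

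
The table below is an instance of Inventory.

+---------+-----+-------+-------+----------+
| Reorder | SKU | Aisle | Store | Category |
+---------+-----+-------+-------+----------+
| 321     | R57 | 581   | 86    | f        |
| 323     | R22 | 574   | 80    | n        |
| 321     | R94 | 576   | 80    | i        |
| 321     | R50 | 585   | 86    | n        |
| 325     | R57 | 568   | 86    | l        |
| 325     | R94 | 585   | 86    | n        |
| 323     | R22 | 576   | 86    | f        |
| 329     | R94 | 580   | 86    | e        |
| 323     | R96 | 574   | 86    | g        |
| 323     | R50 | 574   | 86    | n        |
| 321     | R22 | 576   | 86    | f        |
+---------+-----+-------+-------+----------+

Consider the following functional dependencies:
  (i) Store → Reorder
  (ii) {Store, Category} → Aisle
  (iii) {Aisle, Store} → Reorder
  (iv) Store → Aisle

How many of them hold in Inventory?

0

(i) Store → Reorder: Store=86: 9 rows → Reorder takes values {321, 325, 323, 329} — violation; Store=80: 2 rows → Reorder takes values {323, 321} — violation — fails.
(ii) {Store, Category} → Aisle: (Store=86, Category=f): 3 rows → Aisle takes values {581, 576} — violation; (Store=86, Category=n): 3 rows → Aisle takes values {585, 574} — violation — fails.
(iii) {Aisle, Store} → Reorder: (Aisle=585, Store=86): 2 rows → Reorder takes values {321, 325} — violation; (Aisle=576, Store=86): 2 rows → Reorder takes values {323, 321} — violation — fails.
(iv) Store → Aisle: Store=86: 9 rows → Aisle takes values {581, 585, 568, 576, 580, 574} — violation; Store=80: 2 rows → Aisle takes values {574, 576} — violation — fails.
None of the 4 dependencies hold.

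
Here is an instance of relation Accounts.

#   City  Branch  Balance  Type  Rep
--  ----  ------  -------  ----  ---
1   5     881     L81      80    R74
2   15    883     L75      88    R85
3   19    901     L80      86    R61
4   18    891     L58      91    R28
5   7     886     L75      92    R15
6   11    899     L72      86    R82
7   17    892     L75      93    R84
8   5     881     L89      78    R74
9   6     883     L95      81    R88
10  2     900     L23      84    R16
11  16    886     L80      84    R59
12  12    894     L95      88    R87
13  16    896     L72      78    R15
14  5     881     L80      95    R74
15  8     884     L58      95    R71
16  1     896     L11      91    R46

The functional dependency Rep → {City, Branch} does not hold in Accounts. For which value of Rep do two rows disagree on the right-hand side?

Rep=R74: rows 1, 8, 14 → {City,Branch} = (5, 881), (5, 881), (5, 881) ✓
Rep=R85: row 2 → {City,Branch} = (15, 883) ✓
Rep=R61: row 3 → {City,Branch} = (19, 901) ✓
Rep=R28: row 4 → {City,Branch} = (18, 891) ✓
Rep=R15: rows 5, 13 → {City,Branch} takes values {(7, 886), (16, 896)} — violation
Rep=R82: row 6 → {City,Branch} = (11, 899) ✓
Rep=R84: row 7 → {City,Branch} = (17, 892) ✓
Rep=R88: row 9 → {City,Branch} = (6, 883) ✓
Rep=R16: row 10 → {City,Branch} = (2, 900) ✓
Rep=R59: row 11 → {City,Branch} = (16, 886) ✓
Rep=R87: row 12 → {City,Branch} = (12, 894) ✓
Rep=R71: row 15 → {City,Branch} = (8, 884) ✓
Rep=R46: row 16 → {City,Branch} = (1, 896) ✓
The only Rep value with inconsistent RHS is Rep=R15.

R15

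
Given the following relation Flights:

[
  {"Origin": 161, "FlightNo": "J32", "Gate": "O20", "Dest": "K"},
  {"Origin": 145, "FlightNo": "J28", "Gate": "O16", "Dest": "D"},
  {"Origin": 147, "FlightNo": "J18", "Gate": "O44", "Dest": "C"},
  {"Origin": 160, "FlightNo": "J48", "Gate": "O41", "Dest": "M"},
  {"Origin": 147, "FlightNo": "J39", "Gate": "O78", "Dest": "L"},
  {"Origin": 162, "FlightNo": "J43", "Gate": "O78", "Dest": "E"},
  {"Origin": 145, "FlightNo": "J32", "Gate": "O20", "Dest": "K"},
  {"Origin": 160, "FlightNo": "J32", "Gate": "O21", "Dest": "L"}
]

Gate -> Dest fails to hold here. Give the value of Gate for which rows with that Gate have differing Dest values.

Gate=O20: 2 rows → Dest = K, K ✓
Gate=O16: 1 row → Dest = D ✓
Gate=O44: 1 row → Dest = C ✓
Gate=O41: 1 row → Dest = M ✓
Gate=O78: 2 rows → Dest takes values {L, E} — violation
Gate=O21: 1 row → Dest = L ✓
The only Gate value with inconsistent Dest is Gate=O78.

O78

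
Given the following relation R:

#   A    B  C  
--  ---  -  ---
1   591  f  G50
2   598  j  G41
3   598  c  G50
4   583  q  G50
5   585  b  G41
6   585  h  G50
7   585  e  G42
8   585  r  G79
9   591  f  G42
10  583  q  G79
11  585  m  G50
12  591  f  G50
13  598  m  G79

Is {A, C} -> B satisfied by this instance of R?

No

(A=591, C=G50): rows 1, 12 → B = f, f ✓
(A=598, C=G41): row 2 → B = j ✓
(A=598, C=G50): row 3 → B = c ✓
(A=583, C=G50): row 4 → B = q ✓
(A=585, C=G41): row 5 → B = b ✓
(A=585, C=G50): rows 6, 11 → B takes values {h, m} — violation
(A=585, C=G42): row 7 → B = e ✓
(A=585, C=G79): row 8 → B = r ✓
(A=591, C=G42): row 9 → B = f ✓
(A=583, C=G79): row 10 → B = q ✓
(A=598, C=G79): row 13 → B = m ✓
Two rows agree on {A, C} but differ on B, so {A, C} -> B does not hold.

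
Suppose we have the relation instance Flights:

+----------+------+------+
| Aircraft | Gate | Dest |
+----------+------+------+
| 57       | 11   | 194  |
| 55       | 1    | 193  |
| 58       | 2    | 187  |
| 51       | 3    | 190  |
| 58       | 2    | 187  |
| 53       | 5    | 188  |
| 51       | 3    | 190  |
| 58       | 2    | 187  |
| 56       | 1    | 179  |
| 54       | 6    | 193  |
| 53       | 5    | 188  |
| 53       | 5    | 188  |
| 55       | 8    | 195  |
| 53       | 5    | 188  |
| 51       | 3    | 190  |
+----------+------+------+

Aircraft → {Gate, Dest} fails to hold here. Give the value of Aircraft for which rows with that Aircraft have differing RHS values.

Aircraft=57: 1 row → {Gate,Dest} = (11, 194) ✓
Aircraft=55: 2 rows → {Gate,Dest} takes values {(1, 193), (8, 195)} — violation
Aircraft=58: 3 rows → {Gate,Dest} = (2, 187), (2, 187), (2, 187) ✓
Aircraft=51: 3 rows → {Gate,Dest} = (3, 190), (3, 190), (3, 190) ✓
Aircraft=53: 4 rows → {Gate,Dest} = (5, 188), (5, 188), (5, 188), (5, 188) ✓
Aircraft=56: 1 row → {Gate,Dest} = (1, 179) ✓
Aircraft=54: 1 row → {Gate,Dest} = (6, 193) ✓
The only Aircraft value with inconsistent RHS is Aircraft=55.

55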